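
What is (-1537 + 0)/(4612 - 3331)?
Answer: -1537/1281 ≈ -1.1998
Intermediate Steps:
(-1537 + 0)/(4612 - 3331) = -1537/1281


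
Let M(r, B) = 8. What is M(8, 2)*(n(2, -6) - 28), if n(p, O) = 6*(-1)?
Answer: -272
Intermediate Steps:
n(p, O) = -6
M(8, 2)*(n(2, -6) - 28) = 8*(-6 - 28) = 8*(-34) = -272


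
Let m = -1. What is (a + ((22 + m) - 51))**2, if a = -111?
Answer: 19881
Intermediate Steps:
(a + ((22 + m) - 51))**2 = (-111 + ((22 - 1) - 51))**2 = (-111 + (21 - 51))**2 = (-111 - 30)**2 = (-141)**2 = 19881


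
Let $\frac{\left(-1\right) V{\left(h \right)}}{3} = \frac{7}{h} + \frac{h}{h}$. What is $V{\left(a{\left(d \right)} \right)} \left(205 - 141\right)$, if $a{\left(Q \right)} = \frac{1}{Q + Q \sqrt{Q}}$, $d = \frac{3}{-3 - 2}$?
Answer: $\frac{3072}{5} + \frac{4032 i \sqrt{15}}{25} \approx 614.4 + 624.63 i$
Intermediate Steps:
$d = - \frac{3}{5}$ ($d = \frac{3}{-3 - 2} = \frac{3}{-5} = 3 \left(- \frac{1}{5}\right) = - \frac{3}{5} \approx -0.6$)
$a{\left(Q \right)} = \frac{1}{Q + Q^{\frac{3}{2}}}$
$V{\left(h \right)} = -3 - \frac{21}{h}$ ($V{\left(h \right)} = - 3 \left(\frac{7}{h} + \frac{h}{h}\right) = - 3 \left(\frac{7}{h} + 1\right) = - 3 \left(1 + \frac{7}{h}\right) = -3 - \frac{21}{h}$)
$V{\left(a{\left(d \right)} \right)} \left(205 - 141\right) = \left(-3 - \frac{21}{\frac{1}{- \frac{3}{5} + \left(- \frac{3}{5}\right)^{\frac{3}{2}}}}\right) \left(205 - 141\right) = \left(-3 - \frac{21}{\frac{1}{- \frac{3}{5} - \frac{3 i \sqrt{15}}{25}}}\right) 64 = \left(-3 - 21 \left(- \frac{3}{5} - \frac{3 i \sqrt{15}}{25}\right)\right) 64 = \left(-3 + \left(\frac{63}{5} + \frac{63 i \sqrt{15}}{25}\right)\right) 64 = \left(\frac{48}{5} + \frac{63 i \sqrt{15}}{25}\right) 64 = \frac{3072}{5} + \frac{4032 i \sqrt{15}}{25}$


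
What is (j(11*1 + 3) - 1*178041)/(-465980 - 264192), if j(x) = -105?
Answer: 89073/365086 ≈ 0.24398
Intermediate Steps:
(j(11*1 + 3) - 1*178041)/(-465980 - 264192) = (-105 - 1*178041)/(-465980 - 264192) = (-105 - 178041)/(-730172) = -178146*(-1/730172) = 89073/365086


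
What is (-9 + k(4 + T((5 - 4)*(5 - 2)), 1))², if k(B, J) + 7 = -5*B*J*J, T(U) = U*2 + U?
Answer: 6561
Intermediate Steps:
T(U) = 3*U (T(U) = 2*U + U = 3*U)
k(B, J) = -7 - 5*B*J² (k(B, J) = -7 - 5*B*J*J = -7 - 5*B*J²)
(-9 + k(4 + T((5 - 4)*(5 - 2)), 1))² = (-9 + (-7 - 5*(4 + 3*((5 - 4)*(5 - 2)))*1²))² = (-9 + (-7 - 5*(4 + 3*(1*3))*1))² = (-9 + (-7 - 5*(4 + 3*3)*1))² = (-9 + (-7 - 5*(4 + 9)*1))² = (-9 + (-7 - 5*13*1))² = (-9 + (-7 - 65))² = (-9 - 72)² = (-81)² = 6561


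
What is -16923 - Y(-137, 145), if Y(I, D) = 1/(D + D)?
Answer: -4907671/290 ≈ -16923.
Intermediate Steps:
Y(I, D) = 1/(2*D)
-16923 - Y(-137, 145) = -16923 - 1/(2*145) = -16923 - 1*1/290 = -16923 - 1/290 = -4907671/290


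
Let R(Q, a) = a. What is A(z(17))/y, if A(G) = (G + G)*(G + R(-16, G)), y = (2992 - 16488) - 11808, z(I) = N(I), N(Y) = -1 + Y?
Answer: -128/3163 ≈ -0.040468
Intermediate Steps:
z(I) = -1 + I
y = -25304 (y = -13496 - 11808 = -25304)
A(G) = 4*G² (A(G) = (G + G)*(G + G) = (2*G)*(2*G) = 4*G²)
A(z(17))/y = (4*(-1 + 17)²)/(-25304) = (4*16²)*(-1/25304) = (4*256)*(-1/25304) = 1024*(-1/25304) = -128/3163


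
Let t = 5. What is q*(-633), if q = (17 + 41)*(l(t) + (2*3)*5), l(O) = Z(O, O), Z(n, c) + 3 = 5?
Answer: -1174848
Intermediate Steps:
Z(n, c) = 2 (Z(n, c) = -3 + 5 = 2)
l(O) = 2
q = 1856 (q = (17 + 41)*(2 + (2*3)*5) = 58*(2 + 6*5) = 58*(2 + 30) = 58*32 = 1856)
q*(-633) = 1856*(-633) = -1174848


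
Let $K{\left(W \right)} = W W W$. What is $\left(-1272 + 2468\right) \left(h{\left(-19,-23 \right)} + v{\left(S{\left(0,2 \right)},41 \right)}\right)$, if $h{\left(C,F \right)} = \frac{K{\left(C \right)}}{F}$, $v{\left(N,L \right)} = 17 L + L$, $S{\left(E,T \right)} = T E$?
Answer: $1239316$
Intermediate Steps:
$S{\left(E,T \right)} = E T$
$v{\left(N,L \right)} = 18 L$
$K{\left(W \right)} = W^{3}$ ($K{\left(W \right)} = W^{2} W = W^{3}$)
$h{\left(C,F \right)} = \frac{C^{3}}{F}$
$\left(-1272 + 2468\right) \left(h{\left(-19,-23 \right)} + v{\left(S{\left(0,2 \right)},41 \right)}\right) = \left(-1272 + 2468\right) \left(\frac{\left(-19\right)^{3}}{-23} + 18 \cdot 41\right) = 1196 \left(\left(-6859\right) \left(- \frac{1}{23}\right) + 738\right) = 1196 \left(\frac{6859}{23} + 738\right) = 1196 \cdot \frac{23833}{23} = 1239316$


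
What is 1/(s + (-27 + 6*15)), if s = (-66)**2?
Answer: 1/4419 ≈ 0.00022630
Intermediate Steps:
s = 4356
1/(s + (-27 + 6*15)) = 1/(4356 + (-27 + 6*15)) = 1/(4356 + (-27 + 90)) = 1/(4356 + 63) = 1/4419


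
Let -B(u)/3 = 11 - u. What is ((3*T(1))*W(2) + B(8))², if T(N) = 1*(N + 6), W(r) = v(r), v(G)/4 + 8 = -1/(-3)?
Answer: 426409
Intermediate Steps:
v(G) = -92/3 (v(G) = -32 + 4*(-1/(-3)) = -32 + 4*(-1*(-⅓)) = -32 + 4*(⅓) = -32 + 4/3 = -92/3)
W(r) = -92/3
T(N) = 6 + N (T(N) = 1*(6 + N) = 6 + N)
B(u) = -33 + 3*u (B(u) = -3*(11 - u) = -33 + 3*u)
((3*T(1))*W(2) + B(8))² = ((3*(6 + 1))*(-92/3) + (-33 + 3*8))² = ((3*7)*(-92/3) + (-33 + 24))² = (21*(-92/3) - 9)² = (-644 - 9)² = (-653)² = 426409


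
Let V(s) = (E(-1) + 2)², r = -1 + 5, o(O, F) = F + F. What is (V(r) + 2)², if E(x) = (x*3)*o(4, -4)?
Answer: 459684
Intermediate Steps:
o(O, F) = 2*F
r = 4
E(x) = -24*x (E(x) = (x*3)*(2*(-4)) = (3*x)*(-8) = -24*x)
V(s) = 676 (V(s) = (-24*(-1) + 2)² = (24 + 2)² = 26² = 676)
(V(r) + 2)² = (676 + 2)² = 678² = 459684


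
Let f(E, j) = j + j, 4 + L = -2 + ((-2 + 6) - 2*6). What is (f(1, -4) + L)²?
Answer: 484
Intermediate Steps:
L = -14 (L = -4 + (-2 + ((-2 + 6) - 2*6)) = -4 + (-2 + (4 - 12)) = -4 + (-2 - 8) = -4 - 10 = -14)
f(E, j) = 2*j
(f(1, -4) + L)² = (2*(-4) - 14)² = (-8 - 14)² = (-22)² = 484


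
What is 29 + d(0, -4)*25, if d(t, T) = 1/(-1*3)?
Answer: 62/3 ≈ 20.667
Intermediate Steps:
d(t, T) = -⅓ (d(t, T) = 1/(-3) = -⅓)
29 + d(0, -4)*25 = 29 - ⅓*25 = 29 - 25/3 = 62/3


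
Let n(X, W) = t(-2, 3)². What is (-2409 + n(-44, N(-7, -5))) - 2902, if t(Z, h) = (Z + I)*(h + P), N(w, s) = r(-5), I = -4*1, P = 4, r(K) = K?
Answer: -3547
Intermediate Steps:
I = -4
N(w, s) = -5
t(Z, h) = (-4 + Z)*(4 + h) (t(Z, h) = (Z - 4)*(h + 4) = (-4 + Z)*(4 + h))
n(X, W) = 1764 (n(X, W) = (-16 - 4*3 + 4*(-2) - 2*3)² = (-16 - 12 - 8 - 6)² = (-42)² = 1764)
(-2409 + n(-44, N(-7, -5))) - 2902 = (-2409 + 1764) - 2902 = -645 - 2902 = -3547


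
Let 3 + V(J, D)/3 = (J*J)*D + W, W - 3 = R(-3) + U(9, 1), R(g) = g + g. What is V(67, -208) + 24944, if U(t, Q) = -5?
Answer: -2776225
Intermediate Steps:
R(g) = 2*g
W = -8 (W = 3 + (2*(-3) - 5) = 3 + (-6 - 5) = 3 - 11 = -8)
V(J, D) = -33 + 3*D*J² (V(J, D) = -9 + 3*((J*J)*D - 8) = -9 + 3*(J²*D - 8) = -9 + 3*(D*J² - 8) = -9 + 3*(-8 + D*J²) = -9 + (-24 + 3*D*J²) = -33 + 3*D*J²)
V(67, -208) + 24944 = (-33 + 3*(-208)*67²) + 24944 = (-33 + 3*(-208)*4489) + 24944 = (-33 - 2801136) + 24944 = -2801169 + 24944 = -2776225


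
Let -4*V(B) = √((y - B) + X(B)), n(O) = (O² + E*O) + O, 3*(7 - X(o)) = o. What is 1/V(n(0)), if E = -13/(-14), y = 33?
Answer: -√10/5 ≈ -0.63246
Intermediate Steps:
X(o) = 7 - o/3
E = 13/14 (E = -13*(-1/14) = 13/14 ≈ 0.92857)
n(O) = O² + 27*O/14 (n(O) = (O² + 13*O/14) + O = O² + 27*O/14)
V(B) = -√(40 - 4*B/3)/4 (V(B) = -√((33 - B) + (7 - B/3))/4 = -√(40 - 4*B/3)/4)
1/V(n(0)) = 1/(-√(90 - 3*0*(27 + 14*0)/14)/6) = 1/(-√(90 - 3*0*(27 + 0)/14)/6) = 1/(-√(90 - 3*0*27/14)/6) = 1/(-√(90 - 3*0)/6) = 1/(-√(90 + 0)/6) = 1/(-√10/2) = -√10/5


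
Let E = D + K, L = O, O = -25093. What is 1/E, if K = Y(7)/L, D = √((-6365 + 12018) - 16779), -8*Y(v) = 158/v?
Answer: 55505716/5492376388965057 - 493652380816*I*√11126/5492376388965057 ≈ 1.0106e-8 - 0.0094805*I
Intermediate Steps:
Y(v) = -79/(4*v)
L = -25093
D = I*√11126 (D = √(5653 - 16779) = √(-11126) = I*√11126 ≈ 105.48*I)
K = 79/702604 (K = -79/4/7/(-25093) = -79/4*⅐*(-1/25093) = -79/28*(-1/25093) = 79/702604 ≈ 0.00011244)
E = 79/702604 + I*√11126 (E = I*√11126 + 79/702604 = 79/702604 + I*√11126 ≈ 0.00011244 + 105.48*I)
1/E = 1/(79/702604 + I*√11126)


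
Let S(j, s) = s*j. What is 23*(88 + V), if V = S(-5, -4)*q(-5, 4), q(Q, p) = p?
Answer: 3864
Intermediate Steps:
S(j, s) = j*s
V = 80 (V = -5*(-4)*4 = 20*4 = 80)
23*(88 + V) = 23*(88 + 80) = 23*168 = 3864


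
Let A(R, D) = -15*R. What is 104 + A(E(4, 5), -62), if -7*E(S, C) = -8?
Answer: 608/7 ≈ 86.857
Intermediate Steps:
E(S, C) = 8/7 (E(S, C) = -⅐*(-8) = 8/7)
104 + A(E(4, 5), -62) = 104 - 15*8/7 = 104 - 120/7 = 608/7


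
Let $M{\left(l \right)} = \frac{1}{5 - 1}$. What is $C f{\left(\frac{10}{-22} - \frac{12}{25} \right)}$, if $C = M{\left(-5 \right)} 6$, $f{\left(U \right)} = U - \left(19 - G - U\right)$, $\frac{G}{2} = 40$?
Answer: $\frac{48783}{550} \approx 88.696$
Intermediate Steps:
$G = 80$ ($G = 2 \cdot 40 = 80$)
$M{\left(l \right)} = \frac{1}{4}$
$f{\left(U \right)} = 61 + 2 U$ ($f{\left(U \right)} = U + \left(\left(80 + U\right) - 19\right) = U + \left(61 + U\right) = 61 + 2 U$)
$C = \frac{3}{2}$ ($C = \frac{1}{4} \cdot 6 = \frac{3}{2} \approx 1.5$)
$C f{\left(\frac{10}{-22} - \frac{12}{25} \right)} = \frac{3 \left(61 + 2 \left(\frac{10}{-22} - \frac{12}{25}\right)\right)}{2} = \frac{3 \left(61 + 2 \left(10 \left(- \frac{1}{22}\right) - \frac{12}{25}\right)\right)}{2} = \frac{3 \left(61 + 2 \left(- \frac{5}{11} - \frac{12}{25}\right)\right)}{2} = \frac{3 \left(61 + 2 \left(- \frac{257}{275}\right)\right)}{2} = \frac{3 \left(61 - \frac{514}{275}\right)}{2} = \frac{3}{2} \cdot \frac{16261}{275} = \frac{48783}{550}$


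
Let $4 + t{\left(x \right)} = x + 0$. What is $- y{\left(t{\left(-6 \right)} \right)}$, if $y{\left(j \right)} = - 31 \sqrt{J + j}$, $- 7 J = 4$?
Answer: $\frac{31 i \sqrt{518}}{7} \approx 100.79 i$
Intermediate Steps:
$t{\left(x \right)} = -4 + x$ ($t{\left(x \right)} = -4 + \left(x + 0\right) = -4 + x$)
$J = - \frac{4}{7}$ ($J = \left(- \frac{1}{7}\right) 4 = - \frac{4}{7} \approx -0.57143$)
$y{\left(j \right)} = - 31 \sqrt{- \frac{4}{7} + j}$
$- y{\left(t{\left(-6 \right)} \right)} = - \frac{\left(-31\right) \sqrt{-28 + 49 \left(-4 - 6\right)}}{7} = - \frac{\left(-31\right) \sqrt{-28 + 49 \left(-10\right)}}{7} = - \frac{\left(-31\right) \sqrt{-28 - 490}}{7} = - \frac{\left(-31\right) \sqrt{-518}}{7} = - \frac{\left(-31\right) i \sqrt{518}}{7} = \frac{31 i \sqrt{518}}{7}$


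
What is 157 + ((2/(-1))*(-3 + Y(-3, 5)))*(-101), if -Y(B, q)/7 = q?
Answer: -7519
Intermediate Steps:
Y(B, q) = -7*q
157 + ((2/(-1))*(-3 + Y(-3, 5)))*(-101) = 157 + ((2/(-1))*(-3 - 7*5))*(-101) = 157 + ((2*(-1))*(-3 - 35))*(-101) = 157 - 2*(-38)*(-101) = 157 + 76*(-101) = 157 - 7676 = -7519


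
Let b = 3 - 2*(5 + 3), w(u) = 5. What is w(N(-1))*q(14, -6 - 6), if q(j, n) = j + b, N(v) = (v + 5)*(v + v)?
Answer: 5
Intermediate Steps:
N(v) = 2*v*(5 + v) (N(v) = (5 + v)*(2*v) = 2*v*(5 + v))
b = -13 (b = 3 - 2*8 = 3 - 16 = -13)
q(j, n) = -13 + j (q(j, n) = j - 13 = -13 + j)
w(N(-1))*q(14, -6 - 6) = 5*(-13 + 14) = 5*1 = 5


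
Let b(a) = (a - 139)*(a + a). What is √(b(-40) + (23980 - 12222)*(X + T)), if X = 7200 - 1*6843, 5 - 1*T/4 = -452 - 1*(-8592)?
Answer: I*√378393394 ≈ 19452.0*I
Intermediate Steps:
T = -32540 (T = 20 - 4*(-452 - 1*(-8592)) = 20 - 4*(-452 + 8592) = 20 - 4*8140 = 20 - 32560 = -32540)
X = 357 (X = 7200 - 6843 = 357)
b(a) = 2*a*(-139 + a) (b(a) = (-139 + a)*(2*a) = 2*a*(-139 + a))
√(b(-40) + (23980 - 12222)*(X + T)) = √(2*(-40)*(-139 - 40) + (23980 - 12222)*(357 - 32540)) = √(2*(-40)*(-179) + 11758*(-32183)) = √(14320 - 378407714) = √(-378393394) = I*√378393394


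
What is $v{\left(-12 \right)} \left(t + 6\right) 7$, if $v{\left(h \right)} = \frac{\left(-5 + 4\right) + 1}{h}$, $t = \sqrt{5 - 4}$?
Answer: $0$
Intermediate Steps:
$t = 1$ ($t = \sqrt{1} = 1$)
$v{\left(h \right)} = 0$ ($v{\left(h \right)} = \frac{-1 + 1}{h} = \frac{0}{h} = 0$)
$v{\left(-12 \right)} \left(t + 6\right) 7 = 0 \left(1 + 6\right) 7 = 0 \cdot 7 \cdot 7 = 0 \cdot 49 = 0$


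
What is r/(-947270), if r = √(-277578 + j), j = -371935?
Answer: -I*√649513/947270 ≈ -0.00085079*I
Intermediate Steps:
r = I*√649513 (r = √(-277578 - 371935) = √(-649513) = I*√649513 ≈ 805.92*I)
r/(-947270) = (I*√649513)/(-947270) = (I*√649513)*(-1/947270) = -I*√649513/947270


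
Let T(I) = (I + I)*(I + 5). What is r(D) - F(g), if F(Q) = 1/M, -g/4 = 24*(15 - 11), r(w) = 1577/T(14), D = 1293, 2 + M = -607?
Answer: 7225/2436 ≈ 2.9659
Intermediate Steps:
T(I) = 2*I*(5 + I) (T(I) = (2*I)*(5 + I) = 2*I*(5 + I))
M = -609 (M = -2 - 607 = -609)
r(w) = 83/28 (r(w) = 1577/((2*14*(5 + 14))) = 1577/((2*14*19)) = 1577/532 = 1577*(1/532) = 83/28)
g = -384 (g = -96*(15 - 11) = -96*4 = -4*96 = -384)
F(Q) = -1/609 (F(Q) = 1/(-609) = -1/609)
r(D) - F(g) = 83/28 - 1*(-1/609) = 83/28 + 1/609 = 7225/2436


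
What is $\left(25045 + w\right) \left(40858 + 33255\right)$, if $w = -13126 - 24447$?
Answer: $-928487664$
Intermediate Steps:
$w = -37573$
$\left(25045 + w\right) \left(40858 + 33255\right) = \left(25045 - 37573\right) \left(40858 + 33255\right) = \left(-12528\right) 74113 = -928487664$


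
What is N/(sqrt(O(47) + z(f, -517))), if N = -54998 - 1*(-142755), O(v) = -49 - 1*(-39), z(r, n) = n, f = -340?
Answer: -87757*I*sqrt(527)/527 ≈ -3822.8*I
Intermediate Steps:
O(v) = -10 (O(v) = -49 + 39 = -10)
N = 87757 (N = -54998 + 142755 = 87757)
N/(sqrt(O(47) + z(f, -517))) = 87757/(sqrt(-10 - 517)) = 87757/(sqrt(-527)) = 87757/((I*sqrt(527))) = 87757*(-I*sqrt(527)/527) = -87757*I*sqrt(527)/527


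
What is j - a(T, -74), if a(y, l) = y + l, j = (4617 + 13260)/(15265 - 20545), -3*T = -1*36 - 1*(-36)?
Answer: 124281/1760 ≈ 70.614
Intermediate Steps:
T = 0 (T = -(-1*36 - 1*(-36))/3 = -(-36 + 36)/3 = -1/3*0 = 0)
j = -5959/1760 (j = 17877/(-5280) = 17877*(-1/5280) = -5959/1760 ≈ -3.3858)
a(y, l) = l + y
j - a(T, -74) = -5959/1760 - (-74 + 0) = -5959/1760 - 1*(-74) = -5959/1760 + 74 = 124281/1760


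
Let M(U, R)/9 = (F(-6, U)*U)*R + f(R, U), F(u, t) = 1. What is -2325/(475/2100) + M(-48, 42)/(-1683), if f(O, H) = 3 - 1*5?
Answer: -36482758/3553 ≈ -10268.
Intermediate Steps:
f(O, H) = -2 (f(O, H) = 3 - 5 = -2)
M(U, R) = -18 + 9*R*U (M(U, R) = 9*((1*U)*R - 2) = 9*(U*R - 2) = 9*(R*U - 2) = 9*(-2 + R*U) = -18 + 9*R*U)
-2325/(475/2100) + M(-48, 42)/(-1683) = -2325/(475/2100) + (-18 + 9*42*(-48))/(-1683) = -2325/(475*(1/2100)) + (-18 - 18144)*(-1/1683) = -2325/19/84 - 18162*(-1/1683) = -2325*84/19 + 2018/187 = -195300/19 + 2018/187 = -36482758/3553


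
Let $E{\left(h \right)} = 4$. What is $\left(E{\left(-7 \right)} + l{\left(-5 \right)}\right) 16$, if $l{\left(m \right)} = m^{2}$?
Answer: $464$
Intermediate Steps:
$\left(E{\left(-7 \right)} + l{\left(-5 \right)}\right) 16 = \left(4 + \left(-5\right)^{2}\right) 16 = \left(4 + 25\right) 16 = 29 \cdot 16 = 464$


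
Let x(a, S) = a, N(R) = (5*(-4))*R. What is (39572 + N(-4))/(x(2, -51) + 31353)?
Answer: 39652/31355 ≈ 1.2646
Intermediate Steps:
N(R) = -20*R
(39572 + N(-4))/(x(2, -51) + 31353) = (39572 - 20*(-4))/(2 + 31353) = (39572 + 80)/31355 = 39652*(1/31355) = 39652/31355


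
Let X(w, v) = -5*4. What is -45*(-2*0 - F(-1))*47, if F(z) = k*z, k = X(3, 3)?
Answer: 42300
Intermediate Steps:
X(w, v) = -20
k = -20
F(z) = -20*z
-45*(-2*0 - F(-1))*47 = -45*(-2*0 - (-20)*(-1))*47 = -45*(0 - 1*20)*47 = -45*(0 - 20)*47 = -45*(-20)*47 = 900*47 = 42300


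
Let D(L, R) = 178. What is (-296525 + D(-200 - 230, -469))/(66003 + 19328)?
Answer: -296347/85331 ≈ -3.4729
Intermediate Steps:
(-296525 + D(-200 - 230, -469))/(66003 + 19328) = (-296525 + 178)/(66003 + 19328) = -296347/85331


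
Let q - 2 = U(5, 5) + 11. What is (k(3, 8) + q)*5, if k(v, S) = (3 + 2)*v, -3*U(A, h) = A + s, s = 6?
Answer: 365/3 ≈ 121.67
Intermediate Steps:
U(A, h) = -2 - A/3 (U(A, h) = -(A + 6)/3 = -(6 + A)/3 = -2 - A/3)
k(v, S) = 5*v
q = 28/3 (q = 2 + ((-2 - 1/3*5) + 11) = 2 + ((-2 - 5/3) + 11) = 2 + (-11/3 + 11) = 2 + 22/3 = 28/3 ≈ 9.3333)
(k(3, 8) + q)*5 = (5*3 + 28/3)*5 = (15 + 28/3)*5 = (73/3)*5 = 365/3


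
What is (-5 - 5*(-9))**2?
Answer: 1600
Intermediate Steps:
(-5 - 5*(-9))**2 = (-5 + 45)**2 = 40**2 = 1600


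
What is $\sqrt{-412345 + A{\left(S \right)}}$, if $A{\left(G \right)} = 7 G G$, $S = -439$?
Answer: $3 \sqrt{104078} \approx 967.83$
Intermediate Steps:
$A{\left(G \right)} = 7 G^{2}$
$\sqrt{-412345 + A{\left(S \right)}} = \sqrt{-412345 + 7 \left(-439\right)^{2}} = \sqrt{-412345 + 7 \cdot 192721} = \sqrt{-412345 + 1349047} = \sqrt{936702} = 3 \sqrt{104078}$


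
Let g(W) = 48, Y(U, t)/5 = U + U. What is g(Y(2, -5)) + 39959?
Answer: 40007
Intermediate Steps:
Y(U, t) = 10*U (Y(U, t) = 5*(U + U) = 5*(2*U) = 10*U)
g(Y(2, -5)) + 39959 = 48 + 39959 = 40007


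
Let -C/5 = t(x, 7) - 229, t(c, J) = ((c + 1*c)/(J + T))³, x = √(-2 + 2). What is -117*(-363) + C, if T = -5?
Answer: 43616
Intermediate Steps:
x = 0 (x = √0 = 0)
t(c, J) = 8*c³/(-5 + J)³ (t(c, J) = ((c + 1*c)/(J - 5))³ = ((c + c)/(-5 + J))³ = ((2*c)/(-5 + J))³ = (2*c/(-5 + J))³ = 8*c³/(-5 + J)³)
C = 1145 (C = -5*(8*0³/(-5 + 7)³ - 229) = -5*(8*0/2³ - 229) = -5*(8*0*(⅛) - 229) = -5*(0 - 229) = -5*(-229) = 1145)
-117*(-363) + C = -117*(-363) + 1145 = 42471 + 1145 = 43616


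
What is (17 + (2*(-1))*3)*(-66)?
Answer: -726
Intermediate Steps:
(17 + (2*(-1))*3)*(-66) = (17 - 2*3)*(-66) = (17 - 6)*(-66) = 11*(-66) = -726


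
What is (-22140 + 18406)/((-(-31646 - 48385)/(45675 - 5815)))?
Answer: -148837240/80031 ≈ -1859.7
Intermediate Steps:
(-22140 + 18406)/((-(-31646 - 48385)/(45675 - 5815))) = -3734/((-(-80031)/39860)) = -3734/((-1*(-80031/39860))) = -3734/80031/39860 = -3734*39860/80031 = -148837240/80031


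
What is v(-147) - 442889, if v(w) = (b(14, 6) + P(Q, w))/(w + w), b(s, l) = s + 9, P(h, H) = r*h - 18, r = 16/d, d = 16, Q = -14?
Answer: -43403119/98 ≈ -4.4289e+5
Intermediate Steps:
r = 1 (r = 16/16 = 16*(1/16) = 1)
P(h, H) = -18 + h (P(h, H) = 1*h - 18 = h - 18 = -18 + h)
b(s, l) = 9 + s
v(w) = -9/(2*w) (v(w) = ((9 + 14) + (-18 - 14))/(w + w) = (23 - 32)/((2*w)) = -9/(2*w))
v(-147) - 442889 = -9/2/(-147) - 442889 = -9/2*(-1/147) - 442889 = 3/98 - 442889 = -43403119/98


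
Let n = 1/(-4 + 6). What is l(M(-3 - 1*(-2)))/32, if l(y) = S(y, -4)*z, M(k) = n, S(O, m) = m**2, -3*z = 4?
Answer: -2/3 ≈ -0.66667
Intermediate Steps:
z = -4/3 (z = -1/3*4 = -4/3 ≈ -1.3333)
n = 1/2 ≈ 0.50000
M(k) = 1/2
l(y) = -64/3 (l(y) = (-4)**2*(-4/3) = 16*(-4/3) = -64/3)
l(M(-3 - 1*(-2)))/32 = -64/3/32 = (1/32)*(-64/3) = -2/3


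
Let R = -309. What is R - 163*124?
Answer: -20521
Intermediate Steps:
R - 163*124 = -309 - 163*124 = -309 - 20212 = -20521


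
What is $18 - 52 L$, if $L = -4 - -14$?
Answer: $-502$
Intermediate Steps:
$L = 10$ ($L = -4 + 14 = 10$)
$18 - 52 L = 18 - 52 \cdot 10 = 18 - 520 = -502$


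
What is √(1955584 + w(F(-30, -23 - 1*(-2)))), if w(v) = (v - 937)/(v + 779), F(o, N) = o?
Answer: √1097083855301/749 ≈ 1398.4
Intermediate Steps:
w(v) = (-937 + v)/(779 + v)
√(1955584 + w(F(-30, -23 - 1*(-2)))) = √(1955584 + (-937 - 30)/(779 - 30)) = √(1955584 - 967/749) = √(1464731449/749) = √1097083855301/749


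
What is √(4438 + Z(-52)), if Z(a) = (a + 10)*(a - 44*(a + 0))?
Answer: 7*I*√1826 ≈ 299.12*I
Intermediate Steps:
Z(a) = -43*a*(10 + a) (Z(a) = (10 + a)*(a - 44*a) = (10 + a)*(-43*a) = -43*a*(10 + a))
√(4438 + Z(-52)) = √(4438 - 43*(-52)*(10 - 52)) = √(4438 - 43*(-52)*(-42)) = √(4438 - 93912) = √(-89474) = 7*I*√1826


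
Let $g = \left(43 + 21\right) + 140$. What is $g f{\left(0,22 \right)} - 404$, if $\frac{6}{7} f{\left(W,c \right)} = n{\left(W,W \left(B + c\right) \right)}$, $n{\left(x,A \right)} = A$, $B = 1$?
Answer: $-404$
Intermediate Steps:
$f{\left(W,c \right)} = \frac{7 W \left(1 + c\right)}{6}$
$g = 204$ ($g = 64 + 140 = 204$)
$g f{\left(0,22 \right)} - 404 = 204 \cdot \frac{7}{6} \cdot 0 \left(1 + 22\right) - 404 = 204 \cdot \frac{7}{6} \cdot 0 \cdot 23 - 404 = 204 \cdot 0 - 404 = 0 - 404 = -404$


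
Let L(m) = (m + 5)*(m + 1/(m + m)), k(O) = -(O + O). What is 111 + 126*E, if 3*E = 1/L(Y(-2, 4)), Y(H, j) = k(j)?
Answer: 14543/129 ≈ 112.74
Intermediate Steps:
k(O) = -2*O
Y(H, j) = -2*j
L(m) = (5 + m)*(m + 1/(2*m))
E = 16/1161 (E = 1/(3*(1/2 + (-2*4)**2 + 5*(-2*4) + 5/(2*((-2*4))))) = 1/(3*(1/2 + (-8)**2 + 5*(-8) + (5/2)/(-8))) = 1/(3*(1/2 + 64 - 40 + (5/2)*(-1/8))) = 1/(3*(1/2 + 64 - 40 - 5/16)) = 1/(3*(387/16)) = (1/3)*(16/387) = 16/1161 ≈ 0.013781)
111 + 126*E = 111 + 126*(16/1161) = 111 + 224/129 = 14543/129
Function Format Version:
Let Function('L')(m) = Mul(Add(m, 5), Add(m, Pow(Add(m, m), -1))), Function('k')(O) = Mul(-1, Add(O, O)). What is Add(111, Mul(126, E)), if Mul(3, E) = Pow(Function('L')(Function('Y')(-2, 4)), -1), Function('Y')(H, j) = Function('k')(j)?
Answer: Rational(14543, 129) ≈ 112.74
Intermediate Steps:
Function('k')(O) = Mul(-2, O) (Function('k')(O) = Mul(-1, Mul(2, O)) = Mul(-2, O))
Function('Y')(H, j) = Mul(-2, j)
Function('L')(m) = Mul(Add(5, m), Add(m, Mul(Rational(1, 2), Pow(m, -1)))) (Function('L')(m) = Mul(Add(5, m), Add(m, Pow(Mul(2, m), -1))) = Mul(Add(5, m), Add(m, Mul(Rational(1, 2), Pow(m, -1)))))
E = Rational(16, 1161) (E = Mul(Rational(1, 3), Pow(Add(Rational(1, 2), Pow(Mul(-2, 4), 2), Mul(5, Mul(-2, 4)), Mul(Rational(5, 2), Pow(Mul(-2, 4), -1))), -1)) = Mul(Rational(1, 3), Pow(Add(Rational(1, 2), Pow(-8, 2), Mul(5, -8), Mul(Rational(5, 2), Pow(-8, -1))), -1)) = Mul(Rational(1, 3), Pow(Add(Rational(1, 2), 64, -40, Mul(Rational(5, 2), Rational(-1, 8))), -1)) = Mul(Rational(1, 3), Pow(Add(Rational(1, 2), 64, -40, Rational(-5, 16)), -1)) = Mul(Rational(1, 3), Pow(Rational(387, 16), -1)) = Mul(Rational(1, 3), Rational(16, 387)) = Rational(16, 1161) ≈ 0.013781)
Add(111, Mul(126, E)) = Add(111, Mul(126, Rational(16, 1161))) = Add(111, Rational(224, 129)) = Rational(14543, 129)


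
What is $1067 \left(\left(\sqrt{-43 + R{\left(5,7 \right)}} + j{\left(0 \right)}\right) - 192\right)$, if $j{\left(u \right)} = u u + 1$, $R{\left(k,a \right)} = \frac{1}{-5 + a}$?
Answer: $-203797 + \frac{1067 i \sqrt{170}}{2} \approx -2.038 \cdot 10^{5} + 6956.0 i$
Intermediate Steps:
$j{\left(u \right)} = 1 + u^{2}$ ($j{\left(u \right)} = u^{2} + 1 = 1 + u^{2}$)
$1067 \left(\left(\sqrt{-43 + R{\left(5,7 \right)}} + j{\left(0 \right)}\right) - 192\right) = 1067 \left(\left(\sqrt{-43 + \frac{1}{-5 + 7}} + \left(1 + 0^{2}\right)\right) - 192\right) = 1067 \left(\left(\sqrt{-43 + \frac{1}{2}} + \left(1 + 0\right)\right) - 192\right) = 1067 \left(\left(\sqrt{-43 + \frac{1}{2}} + 1\right) - 192\right) = 1067 \left(\left(\sqrt{- \frac{85}{2}} + 1\right) - 192\right) = 1067 \left(\left(\frac{i \sqrt{170}}{2} + 1\right) - 192\right) = 1067 \left(\left(1 + \frac{i \sqrt{170}}{2}\right) - 192\right) = 1067 \left(-191 + \frac{i \sqrt{170}}{2}\right) = -203797 + \frac{1067 i \sqrt{170}}{2}$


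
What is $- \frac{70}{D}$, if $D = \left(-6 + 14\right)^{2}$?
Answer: $- \frac{35}{32} \approx -1.0938$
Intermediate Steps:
$D = 64$ ($D = 8^{2} = 64$)
$- \frac{70}{D} = - \frac{70}{64} = \left(-70\right) \frac{1}{64} = - \frac{35}{32}$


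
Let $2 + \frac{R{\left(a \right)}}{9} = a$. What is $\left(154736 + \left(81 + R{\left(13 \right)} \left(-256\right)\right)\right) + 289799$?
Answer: $419272$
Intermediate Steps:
$R{\left(a \right)} = -18 + 9 a$
$\left(154736 + \left(81 + R{\left(13 \right)} \left(-256\right)\right)\right) + 289799 = \left(154736 + \left(81 + \left(-18 + 9 \cdot 13\right) \left(-256\right)\right)\right) + 289799 = \left(154736 + \left(81 + \left(-18 + 117\right) \left(-256\right)\right)\right) + 289799 = \left(154736 + \left(81 + 99 \left(-256\right)\right)\right) + 289799 = \left(154736 + \left(81 - 25344\right)\right) + 289799 = \left(154736 - 25263\right) + 289799 = 129473 + 289799 = 419272$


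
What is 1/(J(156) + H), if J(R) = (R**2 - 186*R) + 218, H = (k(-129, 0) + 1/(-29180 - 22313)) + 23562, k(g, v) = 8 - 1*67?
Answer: 51493/980478212 ≈ 5.2518e-5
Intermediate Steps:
k(g, v) = -59 (k(g, v) = 8 - 67 = -59)
H = 1210239978/51493 (H = (-59 + 1/(-29180 - 22313)) + 23562 = (-59 + 1/(-51493)) + 23562 = (-59 - 1/51493) + 23562 = -3038088/51493 + 23562 = 1210239978/51493 ≈ 23503.)
J(R) = 218 + R**2 - 186*R
1/(J(156) + H) = 1/((218 + 156**2 - 186*156) + 1210239978/51493) = 1/((218 + 24336 - 29016) + 1210239978/51493) = 1/(-4462 + 1210239978/51493) = 1/(980478212/51493) = 51493/980478212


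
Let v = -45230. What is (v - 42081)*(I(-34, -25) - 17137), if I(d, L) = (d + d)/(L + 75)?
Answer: 37409183749/25 ≈ 1.4964e+9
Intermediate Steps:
I(d, L) = 2*d/(75 + L) (I(d, L) = (2*d)/(75 + L) = 2*d/(75 + L))
(v - 42081)*(I(-34, -25) - 17137) = (-45230 - 42081)*(2*(-34)/(75 - 25) - 17137) = -87311*(2*(-34)/50 - 17137) = -87311*(2*(-34)*(1/50) - 17137) = -87311*(-34/25 - 17137) = -87311*(-428459/25) = 37409183749/25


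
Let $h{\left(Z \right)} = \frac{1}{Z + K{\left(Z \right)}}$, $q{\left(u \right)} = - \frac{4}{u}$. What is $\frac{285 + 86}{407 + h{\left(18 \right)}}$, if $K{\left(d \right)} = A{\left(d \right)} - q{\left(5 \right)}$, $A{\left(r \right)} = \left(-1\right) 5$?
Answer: $\frac{25599}{28088} \approx 0.91139$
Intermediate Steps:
$A{\left(r \right)} = -5$
$K{\left(d \right)} = - \frac{21}{5}$ ($K{\left(d \right)} = -5 - - \frac{4}{5} = -5 + \frac{4}{5} = - \frac{21}{5}$)
$h{\left(Z \right)} = \frac{1}{- \frac{21}{5} + Z}$ ($h{\left(Z \right)} = \frac{1}{Z - \frac{21}{5}} = \frac{1}{- \frac{21}{5} + Z}$)
$\frac{285 + 86}{407 + h{\left(18 \right)}} = \frac{285 + 86}{407 + \frac{5}{-21 + 5 \cdot 18}} = \frac{371}{407 + \frac{5}{-21 + 90}} = \frac{371}{407 + \frac{5}{69}} = \frac{371}{\frac{28088}{69}} = 371 \cdot \frac{69}{28088} = \frac{25599}{28088}$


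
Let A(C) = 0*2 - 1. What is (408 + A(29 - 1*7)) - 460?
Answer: -53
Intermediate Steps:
A(C) = -1 (A(C) = 0 - 1 = -1)
(408 + A(29 - 1*7)) - 460 = (408 - 1) - 460 = 407 - 460 = -53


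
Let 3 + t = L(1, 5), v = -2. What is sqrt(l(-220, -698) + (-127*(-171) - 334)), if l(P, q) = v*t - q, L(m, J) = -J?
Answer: sqrt(22097) ≈ 148.65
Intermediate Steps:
t = -8 (t = -3 - 1*5 = -3 - 5 = -8)
l(P, q) = 16 - q (l(P, q) = -2*(-8) - q = 16 - q)
sqrt(l(-220, -698) + (-127*(-171) - 334)) = sqrt((16 - 1*(-698)) + (-127*(-171) - 334)) = sqrt((16 + 698) + (21717 - 334)) = sqrt(714 + 21383) = sqrt(22097)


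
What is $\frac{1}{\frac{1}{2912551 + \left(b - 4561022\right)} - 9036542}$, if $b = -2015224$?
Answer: $- \frac{3663695}{33107133742691} \approx -1.1066 \cdot 10^{-7}$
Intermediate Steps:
$\frac{1}{\frac{1}{2912551 + \left(b - 4561022\right)} - 9036542} = \frac{1}{\frac{1}{2912551 - 6576246} - 9036542} = \frac{1}{\frac{1}{-3663695} - 9036542} = \frac{1}{- \frac{1}{3663695} - 9036542} = \frac{1}{- \frac{33107133742691}{3663695}} = - \frac{3663695}{33107133742691}$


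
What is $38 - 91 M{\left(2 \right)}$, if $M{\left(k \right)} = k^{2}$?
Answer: $-326$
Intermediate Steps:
$38 - 91 M{\left(2 \right)} = 38 - 91 \cdot 2^{2} = 38 - 364 = -326$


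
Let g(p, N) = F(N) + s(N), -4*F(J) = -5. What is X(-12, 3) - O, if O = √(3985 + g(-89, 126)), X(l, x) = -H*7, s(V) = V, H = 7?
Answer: -49 - √16449/2 ≈ -113.13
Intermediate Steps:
F(J) = 5/4 (F(J) = -¼*(-5) = 5/4)
X(l, x) = -49 (X(l, x) = -1*7*7 = -7*7 = -49)
g(p, N) = 5/4 + N
O = √16449/2 (O = √(3985 + (5/4 + 126)) = √(3985 + 509/4) = √(16449/4) = √16449/2 ≈ 64.127)
X(-12, 3) - O = -49 - √16449/2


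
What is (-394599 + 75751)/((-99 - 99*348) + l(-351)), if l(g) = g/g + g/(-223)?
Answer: 71103104/7704299 ≈ 9.2290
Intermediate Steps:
l(g) = 1 - g/223 (l(g) = 1 + g*(-1/223) = 1 - g/223)
(-394599 + 75751)/((-99 - 99*348) + l(-351)) = (-394599 + 75751)/((-99 - 99*348) + (1 - 1/223*(-351))) = -318848/((-99 - 34452) + (1 + 351/223)) = -318848/(-34551 + 574/223) = -318848/(-7704299/223) = -318848*(-223/7704299) = 71103104/7704299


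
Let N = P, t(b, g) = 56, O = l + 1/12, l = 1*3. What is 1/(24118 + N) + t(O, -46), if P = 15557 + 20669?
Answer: 3379265/60344 ≈ 56.000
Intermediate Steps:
l = 3
O = 37/12 (O = 3 + 1/12 = 37/12 ≈ 3.0833)
P = 36226
N = 36226
1/(24118 + N) + t(O, -46) = 1/(24118 + 36226) + 56 = 1/60344 + 56 = 3379265/60344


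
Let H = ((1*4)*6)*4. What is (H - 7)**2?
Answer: 7921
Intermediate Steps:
H = 96 (H = (4*6)*4 = 24*4 = 96)
(H - 7)**2 = (96 - 7)**2 = 89**2 = 7921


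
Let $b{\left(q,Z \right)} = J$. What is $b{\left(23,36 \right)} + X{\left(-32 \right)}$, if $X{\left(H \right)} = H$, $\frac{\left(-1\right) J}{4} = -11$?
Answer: $12$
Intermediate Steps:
$J = 44$ ($J = \left(-4\right) \left(-11\right) = 44$)
$b{\left(q,Z \right)} = 44$
$b{\left(23,36 \right)} + X{\left(-32 \right)} = 44 - 32 = 12$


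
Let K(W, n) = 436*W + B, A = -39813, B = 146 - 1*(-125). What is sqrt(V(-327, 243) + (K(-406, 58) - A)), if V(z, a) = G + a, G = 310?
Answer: I*sqrt(136379) ≈ 369.3*I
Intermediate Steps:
B = 271 (B = 146 + 125 = 271)
V(z, a) = 310 + a
K(W, n) = 271 + 436*W (K(W, n) = 436*W + 271 = 271 + 436*W)
sqrt(V(-327, 243) + (K(-406, 58) - A)) = sqrt((310 + 243) + ((271 + 436*(-406)) - 1*(-39813))) = sqrt(553 + ((271 - 177016) + 39813)) = sqrt(553 + (-176745 + 39813)) = sqrt(553 - 136932) = sqrt(-136379) = I*sqrt(136379)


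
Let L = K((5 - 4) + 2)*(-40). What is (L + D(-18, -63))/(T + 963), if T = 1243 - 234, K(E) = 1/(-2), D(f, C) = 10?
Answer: 15/986 ≈ 0.015213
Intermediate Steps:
K(E) = -1/2
L = 20 (L = -1/2*(-40) = 20)
T = 1009
(L + D(-18, -63))/(T + 963) = (20 + 10)/(1009 + 963) = 30/1972 = 30*(1/1972) = 15/986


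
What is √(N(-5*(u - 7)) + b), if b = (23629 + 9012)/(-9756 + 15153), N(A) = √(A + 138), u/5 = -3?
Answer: √(3595173 + 1188882*√62)/771 ≈ 4.6686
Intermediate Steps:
u = -15 (u = 5*(-3) = -15)
N(A) = √(138 + A)
b = 4663/771 (b = 32641/5397 = 32641*(1/5397) = 4663/771 ≈ 6.0480)
√(N(-5*(u - 7)) + b) = √(√(138 - 5*(-15 - 7)) + 4663/771) = √(√(138 - 5*(-22)) + 4663/771) = √(√(138 + 110) + 4663/771) = √(√248 + 4663/771) = √(2*√62 + 4663/771) = √(4663/771 + 2*√62)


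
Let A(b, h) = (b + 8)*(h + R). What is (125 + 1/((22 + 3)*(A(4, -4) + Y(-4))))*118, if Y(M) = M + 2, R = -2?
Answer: 13643691/925 ≈ 14750.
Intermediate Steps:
Y(M) = 2 + M
A(b, h) = (-2 + h)*(8 + b) (A(b, h) = (b + 8)*(h - 2) = (8 + b)*(-2 + h) = (-2 + h)*(8 + b))
(125 + 1/((22 + 3)*(A(4, -4) + Y(-4))))*118 = (125 + 1/((22 + 3)*((-16 - 2*4 + 8*(-4) + 4*(-4)) + (2 - 4))))*118 = (125 + 1/(25*((-16 - 8 - 32 - 16) - 2)))*118 = (125 + 1/(25*(-72 - 2)))*118 = (125 + 1/(25*(-74)))*118 = (125 + 1/(-1850))*118 = (125 - 1/1850)*118 = (231249/1850)*118 = 13643691/925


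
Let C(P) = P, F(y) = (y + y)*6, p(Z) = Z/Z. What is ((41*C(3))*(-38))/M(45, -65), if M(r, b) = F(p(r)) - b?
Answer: -4674/77 ≈ -60.701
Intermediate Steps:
p(Z) = 1
F(y) = 12*y (F(y) = (2*y)*6 = 12*y)
M(r, b) = 12 - b (M(r, b) = 12*1 - b = 12 - b)
((41*C(3))*(-38))/M(45, -65) = ((41*3)*(-38))/(12 - 1*(-65)) = (123*(-38))/(12 + 65) = -4674/77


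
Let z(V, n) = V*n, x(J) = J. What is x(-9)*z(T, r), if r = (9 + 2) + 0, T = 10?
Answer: -990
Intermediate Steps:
r = 11 (r = 11 + 0 = 11)
x(-9)*z(T, r) = -90*11 = -9*110 = -990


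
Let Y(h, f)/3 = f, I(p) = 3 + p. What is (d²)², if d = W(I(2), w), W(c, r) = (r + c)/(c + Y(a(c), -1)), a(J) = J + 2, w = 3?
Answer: 256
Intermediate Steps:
a(J) = 2 + J
Y(h, f) = 3*f
W(c, r) = (c + r)/(-3 + c) (W(c, r) = (r + c)/(c + 3*(-1)) = (c + r)/(c - 3) = (c + r)/(-3 + c))
d = 4 (d = ((3 + 2) + 3)/(-3 + (3 + 2)) = (5 + 3)/(-3 + 5) = 8/2 = (½)*8 = 4)
(d²)² = (4²)² = 16² = 256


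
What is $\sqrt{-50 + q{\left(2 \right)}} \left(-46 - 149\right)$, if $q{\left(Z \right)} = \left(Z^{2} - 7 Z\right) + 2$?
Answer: $- 195 i \sqrt{58} \approx - 1485.1 i$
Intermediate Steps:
$q{\left(Z \right)} = 2 + Z^{2} - 7 Z$
$\sqrt{-50 + q{\left(2 \right)}} \left(-46 - 149\right) = \sqrt{-50 + \left(2 + 2^{2} - 14\right)} \left(-46 - 149\right) = \sqrt{-50 + \left(2 + 4 - 14\right)} \left(-195\right) = \sqrt{-50 - 8} \left(-195\right) = \sqrt{-58} \left(-195\right) = i \sqrt{58} \left(-195\right) = - 195 i \sqrt{58}$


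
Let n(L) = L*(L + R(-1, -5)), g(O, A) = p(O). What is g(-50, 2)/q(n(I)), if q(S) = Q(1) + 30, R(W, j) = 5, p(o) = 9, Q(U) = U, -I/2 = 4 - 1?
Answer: 9/31 ≈ 0.29032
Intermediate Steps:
I = -6 (I = -2*(4 - 1) = -2*3 = -6)
g(O, A) = 9
n(L) = L*(5 + L) (n(L) = L*(L + 5) = L*(5 + L))
q(S) = 31 (q(S) = 1 + 30 = 31)
g(-50, 2)/q(n(I)) = 9/31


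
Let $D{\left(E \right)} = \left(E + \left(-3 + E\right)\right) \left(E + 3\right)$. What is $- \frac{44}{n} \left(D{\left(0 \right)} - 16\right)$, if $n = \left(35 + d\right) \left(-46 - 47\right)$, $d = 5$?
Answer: $- \frac{55}{186} \approx -0.2957$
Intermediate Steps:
$D{\left(E \right)} = \left(-3 + 2 E\right) \left(3 + E\right)$
$n = -3720$ ($n = \left(35 + 5\right) \left(-46 - 47\right) = 40 \left(-93\right) = -3720$)
$- \frac{44}{n} \left(D{\left(0 \right)} - 16\right) = - \frac{44}{-3720} \left(\left(-9 + 2 \cdot 0^{2} + 3 \cdot 0\right) - 16\right) = \left(-44\right) \left(- \frac{1}{3720}\right) \left(\left(-9 + 2 \cdot 0 + 0\right) - 16\right) = \frac{11 \left(\left(-9 + 0 + 0\right) - 16\right)}{930} = \frac{11 \left(-9 - 16\right)}{930} = \frac{11}{930} \left(-25\right) = - \frac{55}{186}$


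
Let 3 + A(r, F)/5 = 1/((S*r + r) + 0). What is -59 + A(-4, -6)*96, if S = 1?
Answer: -1559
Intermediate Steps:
A(r, F) = -15 + 5/(2*r) (A(r, F) = -15 + 5/((1*r + r) + 0) = -15 + 5/((r + r) + 0) = -15 + 5/(2*r + 0) = -15 + 5/((2*r)) = -15 + 5*(1/(2*r)) = -15 + 5/(2*r))
-59 + A(-4, -6)*96 = -59 + (-15 + (5/2)/(-4))*96 = -59 + (-15 + (5/2)*(-¼))*96 = -59 + (-15 - 5/8)*96 = -59 - 125/8*96 = -59 - 1500 = -1559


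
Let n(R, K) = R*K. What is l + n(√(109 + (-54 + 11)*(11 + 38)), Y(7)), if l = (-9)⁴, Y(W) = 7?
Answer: 6561 + 21*I*√222 ≈ 6561.0 + 312.89*I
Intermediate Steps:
n(R, K) = K*R
l = 6561
l + n(√(109 + (-54 + 11)*(11 + 38)), Y(7)) = 6561 + 7*√(109 + (-54 + 11)*(11 + 38)) = 6561 + 7*√(109 - 43*49) = 6561 + 7*√(109 - 2107) = 6561 + 7*√(-1998) = 6561 + 7*(3*I*√222) = 6561 + 21*I*√222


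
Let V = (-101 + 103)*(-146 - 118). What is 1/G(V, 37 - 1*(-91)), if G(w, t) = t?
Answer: 1/128 ≈ 0.0078125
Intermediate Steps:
V = -528 (V = 2*(-264) = -528)
1/G(V, 37 - 1*(-91)) = 1/(37 - 1*(-91)) = 1/(37 + 91) = 1/128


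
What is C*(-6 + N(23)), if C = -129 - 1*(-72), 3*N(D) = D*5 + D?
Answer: -2280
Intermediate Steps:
N(D) = 2*D (N(D) = (D*5 + D)/3 = (5*D + D)/3 = (6*D)/3 = 2*D)
C = -57 (C = -129 + 72 = -57)
C*(-6 + N(23)) = -57*(-6 + 2*23) = -57*(-6 + 46) = -57*40 = -2280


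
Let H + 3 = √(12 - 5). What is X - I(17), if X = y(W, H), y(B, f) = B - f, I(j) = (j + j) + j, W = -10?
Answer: -58 - √7 ≈ -60.646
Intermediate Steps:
I(j) = 3*j (I(j) = 2*j + j = 3*j)
H = -3 + √7 (H = -3 + √(12 - 5) = -3 + √7 ≈ -0.35425)
X = -7 - √7 (X = -10 - (-3 + √7) = -10 + (3 - √7) = -7 - √7 ≈ -9.6458)
X - I(17) = (-7 - √7) - 3*17 = (-7 - √7) - 1*51 = (-7 - √7) - 51 = -58 - √7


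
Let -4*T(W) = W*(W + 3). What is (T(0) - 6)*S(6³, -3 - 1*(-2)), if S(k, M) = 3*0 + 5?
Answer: -30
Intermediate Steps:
S(k, M) = 5 (S(k, M) = 0 + 5 = 5)
T(W) = -W*(3 + W)/4 (T(W) = -W*(W + 3)/4 = -W*(3 + W)/4)
(T(0) - 6)*S(6³, -3 - 1*(-2)) = (-¼*0*(3 + 0) - 6)*5 = (-¼*0*3 - 6)*5 = (0 - 6)*5 = -6*5 = -30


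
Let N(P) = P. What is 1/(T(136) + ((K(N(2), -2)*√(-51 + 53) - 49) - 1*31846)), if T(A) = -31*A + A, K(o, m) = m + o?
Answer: -1/35975 ≈ -2.7797e-5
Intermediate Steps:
T(A) = -30*A
1/(T(136) + ((K(N(2), -2)*√(-51 + 53) - 49) - 1*31846)) = 1/(-30*136 + (((-2 + 2)*√(-51 + 53) - 49) - 1*31846)) = 1/(-4080 + ((0*√2 - 49) - 31846)) = 1/(-4080 + ((0 - 49) - 31846)) = 1/(-4080 + (-49 - 31846)) = 1/(-4080 - 31895) = 1/(-35975) = -1/35975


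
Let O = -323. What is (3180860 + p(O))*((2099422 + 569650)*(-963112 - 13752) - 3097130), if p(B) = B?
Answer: -8292688695226060506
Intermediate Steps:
(3180860 + p(O))*((2099422 + 569650)*(-963112 - 13752) - 3097130) = (3180860 - 323)*((2099422 + 569650)*(-963112 - 13752) - 3097130) = 3180537*(2669072*(-976864) - 3097130) = 3180537*(-2607320350208 - 3097130) = 3180537*(-2607323447338) = -8292688695226060506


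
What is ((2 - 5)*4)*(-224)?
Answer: 2688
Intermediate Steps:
((2 - 5)*4)*(-224) = -3*4*(-224) = -12*(-224) = 2688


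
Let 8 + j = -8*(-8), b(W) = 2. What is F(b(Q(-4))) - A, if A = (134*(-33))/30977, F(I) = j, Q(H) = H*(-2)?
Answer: 1739134/30977 ≈ 56.143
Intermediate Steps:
Q(H) = -2*H
j = 56 (j = -8 - 8*(-8) = -8 + 64 = 56)
F(I) = 56
A = -4422/30977 (A = -4422*1/30977 = -4422/30977 ≈ -0.14275)
F(b(Q(-4))) - A = 56 - 1*(-4422/30977) = 56 + 4422/30977 = 1739134/30977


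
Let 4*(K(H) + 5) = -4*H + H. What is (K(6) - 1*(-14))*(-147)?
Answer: -1323/2 ≈ -661.50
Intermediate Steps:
K(H) = -5 - 3*H/4 (K(H) = -5 + (-4*H + H)/4 = -5 + (-3*H)/4 = -5 - 3*H/4)
(K(6) - 1*(-14))*(-147) = ((-5 - ¾*6) - 1*(-14))*(-147) = ((-5 - 9/2) + 14)*(-147) = (-19/2 + 14)*(-147) = (9/2)*(-147) = -1323/2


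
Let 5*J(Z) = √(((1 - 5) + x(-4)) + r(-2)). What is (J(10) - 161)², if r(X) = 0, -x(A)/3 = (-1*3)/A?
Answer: (322 - I)²/4 ≈ 25921.0 - 161.0*I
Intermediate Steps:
x(A) = 9/A (x(A) = -3*(-1*3)/A = -(-9)/A = 9/A)
J(Z) = I/2 (J(Z) = √(((1 - 5) + 9/(-4)) + 0)/5 = √((-4 + 9*(-¼)) + 0)/5 = √((-4 - 9/4) + 0)/5 = √(-25/4 + 0)/5 = √(-25/4)/5 = (5*I/2)/5 = I/2)
(J(10) - 161)² = (I/2 - 161)² = (-161 + I/2)²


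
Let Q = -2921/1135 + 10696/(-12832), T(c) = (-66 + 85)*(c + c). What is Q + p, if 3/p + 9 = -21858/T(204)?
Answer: -101779051149/27801466340 ≈ -3.6609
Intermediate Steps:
T(c) = 38*c (T(c) = 19*(2*c) = 38*c)
Q = -6202779/1820540 (Q = -2921*1/1135 + 10696*(-1/12832) = -2921/1135 - 1337/1604 = -6202779/1820540 ≈ -3.4071)
p = -3876/15271 (p = 3/(-9 - 21858/(38*204)) = 3/(-9 - 21858/7752) = 3/(-9 - 21858*1/7752) = 3/(-9 - 3643/1292) = 3/(-15271/1292) = 3*(-1292/15271) = -3876/15271 ≈ -0.25381)
Q + p = -6202779/1820540 - 3876/15271 = -101779051149/27801466340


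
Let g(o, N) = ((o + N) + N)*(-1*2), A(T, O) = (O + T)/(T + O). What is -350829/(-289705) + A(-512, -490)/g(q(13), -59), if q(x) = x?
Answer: 14792759/12167610 ≈ 1.2157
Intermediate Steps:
A(T, O) = 1 (A(T, O) = (O + T)/(O + T) = 1)
g(o, N) = -4*N - 2*o (g(o, N) = ((N + o) + N)*(-2) = (o + 2*N)*(-2) = -4*N - 2*o)
-350829/(-289705) + A(-512, -490)/g(q(13), -59) = -350829/(-289705) + 1/(-4*(-59) - 2*13) = -350829*(-1/289705) + 1/(236 - 26) = 350829/289705 + 1/210 = 14792759/12167610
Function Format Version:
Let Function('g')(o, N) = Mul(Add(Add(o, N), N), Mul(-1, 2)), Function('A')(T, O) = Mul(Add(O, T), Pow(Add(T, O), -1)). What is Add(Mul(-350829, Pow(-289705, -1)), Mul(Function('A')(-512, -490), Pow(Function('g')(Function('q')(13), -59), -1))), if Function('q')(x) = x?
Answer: Rational(14792759, 12167610) ≈ 1.2157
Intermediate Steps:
Function('A')(T, O) = 1 (Function('A')(T, O) = Mul(Add(O, T), Pow(Add(O, T), -1)) = 1)
Function('g')(o, N) = Add(Mul(-4, N), Mul(-2, o)) (Function('g')(o, N) = Mul(Add(Add(N, o), N), -2) = Mul(Add(o, Mul(2, N)), -2) = Add(Mul(-4, N), Mul(-2, o)))
Add(Mul(-350829, Pow(-289705, -1)), Mul(Function('A')(-512, -490), Pow(Function('g')(Function('q')(13), -59), -1))) = Add(Mul(-350829, Pow(-289705, -1)), Mul(1, Pow(Add(Mul(-4, -59), Mul(-2, 13)), -1))) = Add(Mul(-350829, Rational(-1, 289705)), Mul(1, Pow(Add(236, -26), -1))) = Add(Rational(350829, 289705), Mul(1, Pow(210, -1))) = Add(Rational(350829, 289705), Mul(1, Rational(1, 210))) = Add(Rational(350829, 289705), Rational(1, 210)) = Rational(14792759, 12167610)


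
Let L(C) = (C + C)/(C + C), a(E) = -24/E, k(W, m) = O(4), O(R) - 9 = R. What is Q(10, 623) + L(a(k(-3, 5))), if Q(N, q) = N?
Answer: 11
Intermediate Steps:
O(R) = 9 + R
k(W, m) = 13 (k(W, m) = 9 + 4 = 13)
L(C) = 1 (L(C) = (2*C)/((2*C)) = (2*C)*(1/(2*C)) = 1)
Q(10, 623) + L(a(k(-3, 5))) = 10 + 1 = 11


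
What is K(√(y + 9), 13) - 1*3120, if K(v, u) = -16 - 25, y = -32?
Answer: -3161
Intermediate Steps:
K(v, u) = -41
K(√(y + 9), 13) - 1*3120 = -41 - 1*3120 = -41 - 3120 = -3161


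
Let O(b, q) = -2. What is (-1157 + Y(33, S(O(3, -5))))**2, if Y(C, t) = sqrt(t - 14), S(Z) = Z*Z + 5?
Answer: (1157 - I*sqrt(5))**2 ≈ 1.3386e+6 - 5174.0*I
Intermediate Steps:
S(Z) = 5 + Z**2 (S(Z) = Z**2 + 5 = 5 + Z**2)
Y(C, t) = sqrt(-14 + t)
(-1157 + Y(33, S(O(3, -5))))**2 = (-1157 + sqrt(-14 + (5 + (-2)**2)))**2 = (-1157 + sqrt(-14 + (5 + 4)))**2 = (-1157 + sqrt(-14 + 9))**2 = (-1157 + sqrt(-5))**2 = (-1157 + I*sqrt(5))**2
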